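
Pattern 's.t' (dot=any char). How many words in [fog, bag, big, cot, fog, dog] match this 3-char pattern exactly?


Pattern 's.t' means: starts with 's', any single char, ends with 't'.
Checking each word (must be exactly 3 chars):
  'fog' (len=3): no
  'bag' (len=3): no
  'big' (len=3): no
  'cot' (len=3): no
  'fog' (len=3): no
  'dog' (len=3): no
Matching words: []
Total: 0

0


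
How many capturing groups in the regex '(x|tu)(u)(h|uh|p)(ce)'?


To count capturing groups, count each '(' that starts a group.
Pattern: '(x|tu)(u)(h|uh|p)(ce)'
Walking through the pattern:
  Position 0: '(' -> group #1
  Position 6: '(' -> group #2
  Position 9: '(' -> group #3
  Position 17: '(' -> group #4
Total capturing groups: 4

4


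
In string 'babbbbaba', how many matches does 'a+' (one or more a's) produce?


Pattern 'a+' matches one or more consecutive a's.
String: 'babbbbaba'
Scanning for runs of a:
  Match 1: 'a' (length 1)
  Match 2: 'a' (length 1)
  Match 3: 'a' (length 1)
Total matches: 3

3


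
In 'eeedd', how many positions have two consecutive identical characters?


Looking for consecutive identical characters in 'eeedd':
  pos 0-1: 'e' vs 'e' -> MATCH ('ee')
  pos 1-2: 'e' vs 'e' -> MATCH ('ee')
  pos 2-3: 'e' vs 'd' -> different
  pos 3-4: 'd' vs 'd' -> MATCH ('dd')
Consecutive identical pairs: ['ee', 'ee', 'dd']
Count: 3

3


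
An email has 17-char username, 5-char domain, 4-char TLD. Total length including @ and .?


An email address has format: username@domain.tld
Username length: 17
'@' character: 1
Domain length: 5
'.' character: 1
TLD length: 4
Total = 17 + 1 + 5 + 1 + 4 = 28

28


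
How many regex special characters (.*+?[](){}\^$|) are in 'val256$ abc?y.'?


Regex special characters are: . * + ? [ ] ( ) { } \ ^ $ |
Scanning 'val256$ abc?y.':
  pos 6: '$' -> SPECIAL
  pos 11: '?' -> SPECIAL
  pos 13: '.' -> SPECIAL
Special chars found: ['$', '?', '.']
Total: 3

3


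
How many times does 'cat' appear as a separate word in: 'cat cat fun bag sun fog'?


Scanning each word for exact match 'cat':
  Word 1: 'cat' -> MATCH
  Word 2: 'cat' -> MATCH
  Word 3: 'fun' -> no
  Word 4: 'bag' -> no
  Word 5: 'sun' -> no
  Word 6: 'fog' -> no
Total matches: 2

2


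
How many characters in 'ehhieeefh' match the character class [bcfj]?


Character class [bcfj] matches any of: {b, c, f, j}
Scanning string 'ehhieeefh' character by character:
  pos 0: 'e' -> no
  pos 1: 'h' -> no
  pos 2: 'h' -> no
  pos 3: 'i' -> no
  pos 4: 'e' -> no
  pos 5: 'e' -> no
  pos 6: 'e' -> no
  pos 7: 'f' -> MATCH
  pos 8: 'h' -> no
Total matches: 1

1


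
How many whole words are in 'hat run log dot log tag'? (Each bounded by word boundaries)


Word boundaries (\b) mark the start/end of each word.
Text: 'hat run log dot log tag'
Splitting by whitespace:
  Word 1: 'hat'
  Word 2: 'run'
  Word 3: 'log'
  Word 4: 'dot'
  Word 5: 'log'
  Word 6: 'tag'
Total whole words: 6

6


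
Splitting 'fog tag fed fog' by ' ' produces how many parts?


Splitting by ' ' breaks the string at each occurrence of the separator.
Text: 'fog tag fed fog'
Parts after split:
  Part 1: 'fog'
  Part 2: 'tag'
  Part 3: 'fed'
  Part 4: 'fog'
Total parts: 4

4


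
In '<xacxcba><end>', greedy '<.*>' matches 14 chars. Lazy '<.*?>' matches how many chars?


Greedy '<.*>' tries to match as MUCH as possible.
Lazy '<.*?>' tries to match as LITTLE as possible.

String: '<xacxcba><end>'
Greedy '<.*>' starts at first '<' and extends to the LAST '>': '<xacxcba><end>' (14 chars)
Lazy '<.*?>' starts at first '<' and stops at the FIRST '>': '<xacxcba>' (9 chars)

9


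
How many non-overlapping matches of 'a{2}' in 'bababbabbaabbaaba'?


Pattern 'a{2}' matches exactly 2 consecutive a's (greedy, non-overlapping).
String: 'bababbabbaabbaaba'
Scanning for runs of a's:
  Run at pos 1: 'a' (length 1) -> 0 match(es)
  Run at pos 3: 'a' (length 1) -> 0 match(es)
  Run at pos 6: 'a' (length 1) -> 0 match(es)
  Run at pos 9: 'aa' (length 2) -> 1 match(es)
  Run at pos 13: 'aa' (length 2) -> 1 match(es)
  Run at pos 16: 'a' (length 1) -> 0 match(es)
Matches found: ['aa', 'aa']
Total: 2

2


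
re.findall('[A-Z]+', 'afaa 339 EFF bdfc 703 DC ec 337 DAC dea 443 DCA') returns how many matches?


Pattern '[A-Z]+' finds one or more uppercase letters.
Text: 'afaa 339 EFF bdfc 703 DC ec 337 DAC dea 443 DCA'
Scanning for matches:
  Match 1: 'EFF'
  Match 2: 'DC'
  Match 3: 'DAC'
  Match 4: 'DCA'
Total matches: 4

4


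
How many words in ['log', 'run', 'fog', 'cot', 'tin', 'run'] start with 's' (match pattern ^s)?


Pattern ^s anchors to start of word. Check which words begin with 's':
  'log' -> no
  'run' -> no
  'fog' -> no
  'cot' -> no
  'tin' -> no
  'run' -> no
Matching words: []
Count: 0

0


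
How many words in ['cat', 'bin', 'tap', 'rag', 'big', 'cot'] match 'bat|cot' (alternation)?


Alternation 'bat|cot' matches either 'bat' or 'cot'.
Checking each word:
  'cat' -> no
  'bin' -> no
  'tap' -> no
  'rag' -> no
  'big' -> no
  'cot' -> MATCH
Matches: ['cot']
Count: 1

1


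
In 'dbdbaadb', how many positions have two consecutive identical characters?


Looking for consecutive identical characters in 'dbdbaadb':
  pos 0-1: 'd' vs 'b' -> different
  pos 1-2: 'b' vs 'd' -> different
  pos 2-3: 'd' vs 'b' -> different
  pos 3-4: 'b' vs 'a' -> different
  pos 4-5: 'a' vs 'a' -> MATCH ('aa')
  pos 5-6: 'a' vs 'd' -> different
  pos 6-7: 'd' vs 'b' -> different
Consecutive identical pairs: ['aa']
Count: 1

1


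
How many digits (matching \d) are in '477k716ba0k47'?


\d matches any digit 0-9.
Scanning '477k716ba0k47':
  pos 0: '4' -> DIGIT
  pos 1: '7' -> DIGIT
  pos 2: '7' -> DIGIT
  pos 4: '7' -> DIGIT
  pos 5: '1' -> DIGIT
  pos 6: '6' -> DIGIT
  pos 9: '0' -> DIGIT
  pos 11: '4' -> DIGIT
  pos 12: '7' -> DIGIT
Digits found: ['4', '7', '7', '7', '1', '6', '0', '4', '7']
Total: 9

9


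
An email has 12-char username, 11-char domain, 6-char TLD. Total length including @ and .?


An email address has format: username@domain.tld
Username length: 12
'@' character: 1
Domain length: 11
'.' character: 1
TLD length: 6
Total = 12 + 1 + 11 + 1 + 6 = 31

31


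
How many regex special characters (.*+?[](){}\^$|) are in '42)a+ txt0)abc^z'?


Regex special characters are: . * + ? [ ] ( ) { } \ ^ $ |
Scanning '42)a+ txt0)abc^z':
  pos 2: ')' -> SPECIAL
  pos 4: '+' -> SPECIAL
  pos 10: ')' -> SPECIAL
  pos 14: '^' -> SPECIAL
Special chars found: [')', '+', ')', '^']
Total: 4

4


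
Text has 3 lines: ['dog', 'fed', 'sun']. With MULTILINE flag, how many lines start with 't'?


With MULTILINE flag, ^ matches the start of each line.
Lines: ['dog', 'fed', 'sun']
Checking which lines start with 't':
  Line 1: 'dog' -> no
  Line 2: 'fed' -> no
  Line 3: 'sun' -> no
Matching lines: []
Count: 0

0


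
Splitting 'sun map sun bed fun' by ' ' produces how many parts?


Splitting by ' ' breaks the string at each occurrence of the separator.
Text: 'sun map sun bed fun'
Parts after split:
  Part 1: 'sun'
  Part 2: 'map'
  Part 3: 'sun'
  Part 4: 'bed'
  Part 5: 'fun'
Total parts: 5

5


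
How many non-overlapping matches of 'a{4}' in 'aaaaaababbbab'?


Pattern 'a{4}' matches exactly 4 consecutive a's (greedy, non-overlapping).
String: 'aaaaaababbbab'
Scanning for runs of a's:
  Run at pos 0: 'aaaaaa' (length 6) -> 1 match(es)
  Run at pos 7: 'a' (length 1) -> 0 match(es)
  Run at pos 11: 'a' (length 1) -> 0 match(es)
Matches found: ['aaaa']
Total: 1

1


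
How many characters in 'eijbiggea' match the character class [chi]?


Character class [chi] matches any of: {c, h, i}
Scanning string 'eijbiggea' character by character:
  pos 0: 'e' -> no
  pos 1: 'i' -> MATCH
  pos 2: 'j' -> no
  pos 3: 'b' -> no
  pos 4: 'i' -> MATCH
  pos 5: 'g' -> no
  pos 6: 'g' -> no
  pos 7: 'e' -> no
  pos 8: 'a' -> no
Total matches: 2

2


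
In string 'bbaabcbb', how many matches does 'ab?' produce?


Pattern 'ab?' matches 'a' optionally followed by 'b'.
String: 'bbaabcbb'
Scanning left to right for 'a' then checking next char:
  Match 1: 'a' (a not followed by b)
  Match 2: 'ab' (a followed by b)
Total matches: 2

2


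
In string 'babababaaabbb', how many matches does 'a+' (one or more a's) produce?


Pattern 'a+' matches one or more consecutive a's.
String: 'babababaaabbb'
Scanning for runs of a:
  Match 1: 'a' (length 1)
  Match 2: 'a' (length 1)
  Match 3: 'a' (length 1)
  Match 4: 'aaa' (length 3)
Total matches: 4

4


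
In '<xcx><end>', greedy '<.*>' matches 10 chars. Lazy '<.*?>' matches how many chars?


Greedy '<.*>' tries to match as MUCH as possible.
Lazy '<.*?>' tries to match as LITTLE as possible.

String: '<xcx><end>'
Greedy '<.*>' starts at first '<' and extends to the LAST '>': '<xcx><end>' (10 chars)
Lazy '<.*?>' starts at first '<' and stops at the FIRST '>': '<xcx>' (5 chars)

5


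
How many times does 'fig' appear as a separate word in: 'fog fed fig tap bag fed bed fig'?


Scanning each word for exact match 'fig':
  Word 1: 'fog' -> no
  Word 2: 'fed' -> no
  Word 3: 'fig' -> MATCH
  Word 4: 'tap' -> no
  Word 5: 'bag' -> no
  Word 6: 'fed' -> no
  Word 7: 'bed' -> no
  Word 8: 'fig' -> MATCH
Total matches: 2

2


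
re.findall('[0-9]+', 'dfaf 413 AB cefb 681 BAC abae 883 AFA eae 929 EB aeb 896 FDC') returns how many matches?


Pattern '[0-9]+' finds one or more digits.
Text: 'dfaf 413 AB cefb 681 BAC abae 883 AFA eae 929 EB aeb 896 FDC'
Scanning for matches:
  Match 1: '413'
  Match 2: '681'
  Match 3: '883'
  Match 4: '929'
  Match 5: '896'
Total matches: 5

5


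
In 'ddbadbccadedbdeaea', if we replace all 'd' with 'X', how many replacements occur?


re.sub('d', 'X', text) replaces every occurrence of 'd' with 'X'.
Text: 'ddbadbccadedbdeaea'
Scanning for 'd':
  pos 0: 'd' -> replacement #1
  pos 1: 'd' -> replacement #2
  pos 4: 'd' -> replacement #3
  pos 9: 'd' -> replacement #4
  pos 11: 'd' -> replacement #5
  pos 13: 'd' -> replacement #6
Total replacements: 6

6


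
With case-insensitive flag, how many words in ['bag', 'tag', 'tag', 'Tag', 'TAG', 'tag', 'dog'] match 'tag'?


Case-insensitive matching: compare each word's lowercase form to 'tag'.
  'bag' -> lower='bag' -> no
  'tag' -> lower='tag' -> MATCH
  'tag' -> lower='tag' -> MATCH
  'Tag' -> lower='tag' -> MATCH
  'TAG' -> lower='tag' -> MATCH
  'tag' -> lower='tag' -> MATCH
  'dog' -> lower='dog' -> no
Matches: ['tag', 'tag', 'Tag', 'TAG', 'tag']
Count: 5

5


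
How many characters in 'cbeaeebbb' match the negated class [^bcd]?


Negated class [^bcd] matches any char NOT in {b, c, d}
Scanning 'cbeaeebbb':
  pos 0: 'c' -> no (excluded)
  pos 1: 'b' -> no (excluded)
  pos 2: 'e' -> MATCH
  pos 3: 'a' -> MATCH
  pos 4: 'e' -> MATCH
  pos 5: 'e' -> MATCH
  pos 6: 'b' -> no (excluded)
  pos 7: 'b' -> no (excluded)
  pos 8: 'b' -> no (excluded)
Total matches: 4

4


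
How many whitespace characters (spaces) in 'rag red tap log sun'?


\s matches whitespace characters (spaces, tabs, etc.).
Text: 'rag red tap log sun'
This text has 5 words separated by spaces.
Number of spaces = number of words - 1 = 5 - 1 = 4

4


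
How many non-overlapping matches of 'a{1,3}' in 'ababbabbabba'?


Pattern 'a{1,3}' matches between 1 and 3 consecutive a's (greedy).
String: 'ababbabbabba'
Finding runs of a's and applying greedy matching:
  Run at pos 0: 'a' (length 1)
  Run at pos 2: 'a' (length 1)
  Run at pos 5: 'a' (length 1)
  Run at pos 8: 'a' (length 1)
  Run at pos 11: 'a' (length 1)
Matches: ['a', 'a', 'a', 'a', 'a']
Count: 5

5


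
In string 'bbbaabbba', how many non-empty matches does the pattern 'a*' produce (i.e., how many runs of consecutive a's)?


Pattern 'a*' matches zero or more a's. We want non-empty runs of consecutive a's.
String: 'bbbaabbba'
Walking through the string to find runs of a's:
  Run 1: positions 3-4 -> 'aa'
  Run 2: positions 8-8 -> 'a'
Non-empty runs found: ['aa', 'a']
Count: 2

2


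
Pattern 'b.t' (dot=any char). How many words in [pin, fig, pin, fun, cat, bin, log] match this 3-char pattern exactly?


Pattern 'b.t' means: starts with 'b', any single char, ends with 't'.
Checking each word (must be exactly 3 chars):
  'pin' (len=3): no
  'fig' (len=3): no
  'pin' (len=3): no
  'fun' (len=3): no
  'cat' (len=3): no
  'bin' (len=3): no
  'log' (len=3): no
Matching words: []
Total: 0

0


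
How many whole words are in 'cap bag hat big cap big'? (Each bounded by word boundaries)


Word boundaries (\b) mark the start/end of each word.
Text: 'cap bag hat big cap big'
Splitting by whitespace:
  Word 1: 'cap'
  Word 2: 'bag'
  Word 3: 'hat'
  Word 4: 'big'
  Word 5: 'cap'
  Word 6: 'big'
Total whole words: 6

6


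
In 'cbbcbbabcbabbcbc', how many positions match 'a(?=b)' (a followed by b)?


Lookahead 'a(?=b)' matches 'a' only when followed by 'b'.
String: 'cbbcbbabcbabbcbc'
Checking each position where char is 'a':
  pos 6: 'a' -> MATCH (next='b')
  pos 10: 'a' -> MATCH (next='b')
Matching positions: [6, 10]
Count: 2

2


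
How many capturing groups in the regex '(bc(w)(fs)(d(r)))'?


To count capturing groups, count each '(' that starts a group.
Pattern: '(bc(w)(fs)(d(r)))'
Walking through the pattern:
  Position 0: '(' -> group #1
  Position 3: '(' -> group #2
  Position 6: '(' -> group #3
  Position 10: '(' -> group #4
  Position 12: '(' -> group #5
Total capturing groups: 5

5


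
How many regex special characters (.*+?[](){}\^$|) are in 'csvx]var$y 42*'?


Regex special characters are: . * + ? [ ] ( ) { } \ ^ $ |
Scanning 'csvx]var$y 42*':
  pos 4: ']' -> SPECIAL
  pos 8: '$' -> SPECIAL
  pos 13: '*' -> SPECIAL
Special chars found: [']', '$', '*']
Total: 3

3


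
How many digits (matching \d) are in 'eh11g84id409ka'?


\d matches any digit 0-9.
Scanning 'eh11g84id409ka':
  pos 2: '1' -> DIGIT
  pos 3: '1' -> DIGIT
  pos 5: '8' -> DIGIT
  pos 6: '4' -> DIGIT
  pos 9: '4' -> DIGIT
  pos 10: '0' -> DIGIT
  pos 11: '9' -> DIGIT
Digits found: ['1', '1', '8', '4', '4', '0', '9']
Total: 7

7


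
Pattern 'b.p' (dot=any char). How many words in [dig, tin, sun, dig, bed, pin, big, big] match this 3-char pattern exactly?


Pattern 'b.p' means: starts with 'b', any single char, ends with 'p'.
Checking each word (must be exactly 3 chars):
  'dig' (len=3): no
  'tin' (len=3): no
  'sun' (len=3): no
  'dig' (len=3): no
  'bed' (len=3): no
  'pin' (len=3): no
  'big' (len=3): no
  'big' (len=3): no
Matching words: []
Total: 0

0


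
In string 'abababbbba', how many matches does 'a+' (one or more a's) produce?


Pattern 'a+' matches one or more consecutive a's.
String: 'abababbbba'
Scanning for runs of a:
  Match 1: 'a' (length 1)
  Match 2: 'a' (length 1)
  Match 3: 'a' (length 1)
  Match 4: 'a' (length 1)
Total matches: 4

4


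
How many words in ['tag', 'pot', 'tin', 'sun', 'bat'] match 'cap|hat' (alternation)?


Alternation 'cap|hat' matches either 'cap' or 'hat'.
Checking each word:
  'tag' -> no
  'pot' -> no
  'tin' -> no
  'sun' -> no
  'bat' -> no
Matches: []
Count: 0

0


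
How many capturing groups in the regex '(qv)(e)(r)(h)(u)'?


To count capturing groups, count each '(' that starts a group.
Pattern: '(qv)(e)(r)(h)(u)'
Walking through the pattern:
  Position 0: '(' -> group #1
  Position 4: '(' -> group #2
  Position 7: '(' -> group #3
  Position 10: '(' -> group #4
  Position 13: '(' -> group #5
Total capturing groups: 5

5


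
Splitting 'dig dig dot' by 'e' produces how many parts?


Splitting by 'e' breaks the string at each occurrence of the separator.
Text: 'dig dig dot'
Parts after split:
  Part 1: 'dig dig dot'
Total parts: 1

1


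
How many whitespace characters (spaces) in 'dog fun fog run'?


\s matches whitespace characters (spaces, tabs, etc.).
Text: 'dog fun fog run'
This text has 4 words separated by spaces.
Number of spaces = number of words - 1 = 4 - 1 = 3

3


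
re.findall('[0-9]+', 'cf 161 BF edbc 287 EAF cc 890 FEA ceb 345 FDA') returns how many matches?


Pattern '[0-9]+' finds one or more digits.
Text: 'cf 161 BF edbc 287 EAF cc 890 FEA ceb 345 FDA'
Scanning for matches:
  Match 1: '161'
  Match 2: '287'
  Match 3: '890'
  Match 4: '345'
Total matches: 4

4


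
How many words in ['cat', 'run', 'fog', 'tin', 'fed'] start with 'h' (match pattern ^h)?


Pattern ^h anchors to start of word. Check which words begin with 'h':
  'cat' -> no
  'run' -> no
  'fog' -> no
  'tin' -> no
  'fed' -> no
Matching words: []
Count: 0

0


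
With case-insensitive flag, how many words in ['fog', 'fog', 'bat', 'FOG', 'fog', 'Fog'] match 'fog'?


Case-insensitive matching: compare each word's lowercase form to 'fog'.
  'fog' -> lower='fog' -> MATCH
  'fog' -> lower='fog' -> MATCH
  'bat' -> lower='bat' -> no
  'FOG' -> lower='fog' -> MATCH
  'fog' -> lower='fog' -> MATCH
  'Fog' -> lower='fog' -> MATCH
Matches: ['fog', 'fog', 'FOG', 'fog', 'Fog']
Count: 5

5


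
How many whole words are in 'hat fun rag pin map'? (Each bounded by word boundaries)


Word boundaries (\b) mark the start/end of each word.
Text: 'hat fun rag pin map'
Splitting by whitespace:
  Word 1: 'hat'
  Word 2: 'fun'
  Word 3: 'rag'
  Word 4: 'pin'
  Word 5: 'map'
Total whole words: 5

5


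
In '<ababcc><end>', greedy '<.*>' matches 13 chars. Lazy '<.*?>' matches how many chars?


Greedy '<.*>' tries to match as MUCH as possible.
Lazy '<.*?>' tries to match as LITTLE as possible.

String: '<ababcc><end>'
Greedy '<.*>' starts at first '<' and extends to the LAST '>': '<ababcc><end>' (13 chars)
Lazy '<.*?>' starts at first '<' and stops at the FIRST '>': '<ababcc>' (8 chars)

8


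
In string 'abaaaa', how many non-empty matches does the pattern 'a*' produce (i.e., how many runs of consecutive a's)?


Pattern 'a*' matches zero or more a's. We want non-empty runs of consecutive a's.
String: 'abaaaa'
Walking through the string to find runs of a's:
  Run 1: positions 0-0 -> 'a'
  Run 2: positions 2-5 -> 'aaaa'
Non-empty runs found: ['a', 'aaaa']
Count: 2

2


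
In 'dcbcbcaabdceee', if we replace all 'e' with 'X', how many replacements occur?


re.sub('e', 'X', text) replaces every occurrence of 'e' with 'X'.
Text: 'dcbcbcaabdceee'
Scanning for 'e':
  pos 11: 'e' -> replacement #1
  pos 12: 'e' -> replacement #2
  pos 13: 'e' -> replacement #3
Total replacements: 3

3


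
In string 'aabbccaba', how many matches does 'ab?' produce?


Pattern 'ab?' matches 'a' optionally followed by 'b'.
String: 'aabbccaba'
Scanning left to right for 'a' then checking next char:
  Match 1: 'a' (a not followed by b)
  Match 2: 'ab' (a followed by b)
  Match 3: 'ab' (a followed by b)
  Match 4: 'a' (a not followed by b)
Total matches: 4

4


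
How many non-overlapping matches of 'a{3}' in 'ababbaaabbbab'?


Pattern 'a{3}' matches exactly 3 consecutive a's (greedy, non-overlapping).
String: 'ababbaaabbbab'
Scanning for runs of a's:
  Run at pos 0: 'a' (length 1) -> 0 match(es)
  Run at pos 2: 'a' (length 1) -> 0 match(es)
  Run at pos 5: 'aaa' (length 3) -> 1 match(es)
  Run at pos 11: 'a' (length 1) -> 0 match(es)
Matches found: ['aaa']
Total: 1

1


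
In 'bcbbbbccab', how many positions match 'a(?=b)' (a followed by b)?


Lookahead 'a(?=b)' matches 'a' only when followed by 'b'.
String: 'bcbbbbccab'
Checking each position where char is 'a':
  pos 8: 'a' -> MATCH (next='b')
Matching positions: [8]
Count: 1

1


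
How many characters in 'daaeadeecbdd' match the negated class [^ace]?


Negated class [^ace] matches any char NOT in {a, c, e}
Scanning 'daaeadeecbdd':
  pos 0: 'd' -> MATCH
  pos 1: 'a' -> no (excluded)
  pos 2: 'a' -> no (excluded)
  pos 3: 'e' -> no (excluded)
  pos 4: 'a' -> no (excluded)
  pos 5: 'd' -> MATCH
  pos 6: 'e' -> no (excluded)
  pos 7: 'e' -> no (excluded)
  pos 8: 'c' -> no (excluded)
  pos 9: 'b' -> MATCH
  pos 10: 'd' -> MATCH
  pos 11: 'd' -> MATCH
Total matches: 5

5


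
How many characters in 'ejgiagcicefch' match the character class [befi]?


Character class [befi] matches any of: {b, e, f, i}
Scanning string 'ejgiagcicefch' character by character:
  pos 0: 'e' -> MATCH
  pos 1: 'j' -> no
  pos 2: 'g' -> no
  pos 3: 'i' -> MATCH
  pos 4: 'a' -> no
  pos 5: 'g' -> no
  pos 6: 'c' -> no
  pos 7: 'i' -> MATCH
  pos 8: 'c' -> no
  pos 9: 'e' -> MATCH
  pos 10: 'f' -> MATCH
  pos 11: 'c' -> no
  pos 12: 'h' -> no
Total matches: 5

5


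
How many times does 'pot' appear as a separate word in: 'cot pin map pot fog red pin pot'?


Scanning each word for exact match 'pot':
  Word 1: 'cot' -> no
  Word 2: 'pin' -> no
  Word 3: 'map' -> no
  Word 4: 'pot' -> MATCH
  Word 5: 'fog' -> no
  Word 6: 'red' -> no
  Word 7: 'pin' -> no
  Word 8: 'pot' -> MATCH
Total matches: 2

2


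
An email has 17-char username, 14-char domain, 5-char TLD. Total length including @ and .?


An email address has format: username@domain.tld
Username length: 17
'@' character: 1
Domain length: 14
'.' character: 1
TLD length: 5
Total = 17 + 1 + 14 + 1 + 5 = 38

38


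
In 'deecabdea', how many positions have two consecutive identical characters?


Looking for consecutive identical characters in 'deecabdea':
  pos 0-1: 'd' vs 'e' -> different
  pos 1-2: 'e' vs 'e' -> MATCH ('ee')
  pos 2-3: 'e' vs 'c' -> different
  pos 3-4: 'c' vs 'a' -> different
  pos 4-5: 'a' vs 'b' -> different
  pos 5-6: 'b' vs 'd' -> different
  pos 6-7: 'd' vs 'e' -> different
  pos 7-8: 'e' vs 'a' -> different
Consecutive identical pairs: ['ee']
Count: 1

1


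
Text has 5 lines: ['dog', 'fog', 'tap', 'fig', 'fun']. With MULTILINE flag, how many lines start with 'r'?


With MULTILINE flag, ^ matches the start of each line.
Lines: ['dog', 'fog', 'tap', 'fig', 'fun']
Checking which lines start with 'r':
  Line 1: 'dog' -> no
  Line 2: 'fog' -> no
  Line 3: 'tap' -> no
  Line 4: 'fig' -> no
  Line 5: 'fun' -> no
Matching lines: []
Count: 0

0


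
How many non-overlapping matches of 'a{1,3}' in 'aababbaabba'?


Pattern 'a{1,3}' matches between 1 and 3 consecutive a's (greedy).
String: 'aababbaabba'
Finding runs of a's and applying greedy matching:
  Run at pos 0: 'aa' (length 2)
  Run at pos 3: 'a' (length 1)
  Run at pos 6: 'aa' (length 2)
  Run at pos 10: 'a' (length 1)
Matches: ['aa', 'a', 'aa', 'a']
Count: 4

4


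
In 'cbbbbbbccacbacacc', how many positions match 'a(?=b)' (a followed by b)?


Lookahead 'a(?=b)' matches 'a' only when followed by 'b'.
String: 'cbbbbbbccacbacacc'
Checking each position where char is 'a':
  pos 9: 'a' -> no (next='c')
  pos 12: 'a' -> no (next='c')
  pos 14: 'a' -> no (next='c')
Matching positions: []
Count: 0

0


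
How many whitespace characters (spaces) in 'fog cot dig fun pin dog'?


\s matches whitespace characters (spaces, tabs, etc.).
Text: 'fog cot dig fun pin dog'
This text has 6 words separated by spaces.
Number of spaces = number of words - 1 = 6 - 1 = 5

5


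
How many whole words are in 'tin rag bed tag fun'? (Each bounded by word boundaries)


Word boundaries (\b) mark the start/end of each word.
Text: 'tin rag bed tag fun'
Splitting by whitespace:
  Word 1: 'tin'
  Word 2: 'rag'
  Word 3: 'bed'
  Word 4: 'tag'
  Word 5: 'fun'
Total whole words: 5

5


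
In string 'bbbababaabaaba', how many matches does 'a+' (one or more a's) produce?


Pattern 'a+' matches one or more consecutive a's.
String: 'bbbababaabaaba'
Scanning for runs of a:
  Match 1: 'a' (length 1)
  Match 2: 'a' (length 1)
  Match 3: 'aa' (length 2)
  Match 4: 'aa' (length 2)
  Match 5: 'a' (length 1)
Total matches: 5

5


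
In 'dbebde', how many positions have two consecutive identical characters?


Looking for consecutive identical characters in 'dbebde':
  pos 0-1: 'd' vs 'b' -> different
  pos 1-2: 'b' vs 'e' -> different
  pos 2-3: 'e' vs 'b' -> different
  pos 3-4: 'b' vs 'd' -> different
  pos 4-5: 'd' vs 'e' -> different
Consecutive identical pairs: []
Count: 0

0


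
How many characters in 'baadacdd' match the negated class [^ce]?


Negated class [^ce] matches any char NOT in {c, e}
Scanning 'baadacdd':
  pos 0: 'b' -> MATCH
  pos 1: 'a' -> MATCH
  pos 2: 'a' -> MATCH
  pos 3: 'd' -> MATCH
  pos 4: 'a' -> MATCH
  pos 5: 'c' -> no (excluded)
  pos 6: 'd' -> MATCH
  pos 7: 'd' -> MATCH
Total matches: 7

7


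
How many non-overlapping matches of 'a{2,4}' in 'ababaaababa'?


Pattern 'a{2,4}' matches between 2 and 4 consecutive a's (greedy).
String: 'ababaaababa'
Finding runs of a's and applying greedy matching:
  Run at pos 0: 'a' (length 1)
  Run at pos 2: 'a' (length 1)
  Run at pos 4: 'aaa' (length 3)
  Run at pos 8: 'a' (length 1)
  Run at pos 10: 'a' (length 1)
Matches: ['aaa']
Count: 1

1


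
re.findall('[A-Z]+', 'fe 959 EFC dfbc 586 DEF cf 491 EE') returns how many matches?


Pattern '[A-Z]+' finds one or more uppercase letters.
Text: 'fe 959 EFC dfbc 586 DEF cf 491 EE'
Scanning for matches:
  Match 1: 'EFC'
  Match 2: 'DEF'
  Match 3: 'EE'
Total matches: 3

3


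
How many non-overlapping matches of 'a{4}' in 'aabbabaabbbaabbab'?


Pattern 'a{4}' matches exactly 4 consecutive a's (greedy, non-overlapping).
String: 'aabbabaabbbaabbab'
Scanning for runs of a's:
  Run at pos 0: 'aa' (length 2) -> 0 match(es)
  Run at pos 4: 'a' (length 1) -> 0 match(es)
  Run at pos 6: 'aa' (length 2) -> 0 match(es)
  Run at pos 11: 'aa' (length 2) -> 0 match(es)
  Run at pos 15: 'a' (length 1) -> 0 match(es)
Matches found: []
Total: 0

0


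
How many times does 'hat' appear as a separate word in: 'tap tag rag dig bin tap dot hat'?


Scanning each word for exact match 'hat':
  Word 1: 'tap' -> no
  Word 2: 'tag' -> no
  Word 3: 'rag' -> no
  Word 4: 'dig' -> no
  Word 5: 'bin' -> no
  Word 6: 'tap' -> no
  Word 7: 'dot' -> no
  Word 8: 'hat' -> MATCH
Total matches: 1

1


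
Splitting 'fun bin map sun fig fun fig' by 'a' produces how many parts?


Splitting by 'a' breaks the string at each occurrence of the separator.
Text: 'fun bin map sun fig fun fig'
Parts after split:
  Part 1: 'fun bin m'
  Part 2: 'p sun fig fun fig'
Total parts: 2

2


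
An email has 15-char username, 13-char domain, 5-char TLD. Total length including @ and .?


An email address has format: username@domain.tld
Username length: 15
'@' character: 1
Domain length: 13
'.' character: 1
TLD length: 5
Total = 15 + 1 + 13 + 1 + 5 = 35

35


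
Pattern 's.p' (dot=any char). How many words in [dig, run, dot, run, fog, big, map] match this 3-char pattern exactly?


Pattern 's.p' means: starts with 's', any single char, ends with 'p'.
Checking each word (must be exactly 3 chars):
  'dig' (len=3): no
  'run' (len=3): no
  'dot' (len=3): no
  'run' (len=3): no
  'fog' (len=3): no
  'big' (len=3): no
  'map' (len=3): no
Matching words: []
Total: 0

0


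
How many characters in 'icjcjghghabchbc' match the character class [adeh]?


Character class [adeh] matches any of: {a, d, e, h}
Scanning string 'icjcjghghabchbc' character by character:
  pos 0: 'i' -> no
  pos 1: 'c' -> no
  pos 2: 'j' -> no
  pos 3: 'c' -> no
  pos 4: 'j' -> no
  pos 5: 'g' -> no
  pos 6: 'h' -> MATCH
  pos 7: 'g' -> no
  pos 8: 'h' -> MATCH
  pos 9: 'a' -> MATCH
  pos 10: 'b' -> no
  pos 11: 'c' -> no
  pos 12: 'h' -> MATCH
  pos 13: 'b' -> no
  pos 14: 'c' -> no
Total matches: 4

4


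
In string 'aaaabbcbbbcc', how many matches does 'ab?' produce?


Pattern 'ab?' matches 'a' optionally followed by 'b'.
String: 'aaaabbcbbbcc'
Scanning left to right for 'a' then checking next char:
  Match 1: 'a' (a not followed by b)
  Match 2: 'a' (a not followed by b)
  Match 3: 'a' (a not followed by b)
  Match 4: 'ab' (a followed by b)
Total matches: 4

4


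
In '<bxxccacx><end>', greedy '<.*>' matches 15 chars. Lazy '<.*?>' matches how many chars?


Greedy '<.*>' tries to match as MUCH as possible.
Lazy '<.*?>' tries to match as LITTLE as possible.

String: '<bxxccacx><end>'
Greedy '<.*>' starts at first '<' and extends to the LAST '>': '<bxxccacx><end>' (15 chars)
Lazy '<.*?>' starts at first '<' and stops at the FIRST '>': '<bxxccacx>' (10 chars)

10


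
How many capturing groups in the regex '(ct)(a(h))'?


To count capturing groups, count each '(' that starts a group.
Pattern: '(ct)(a(h))'
Walking through the pattern:
  Position 0: '(' -> group #1
  Position 4: '(' -> group #2
  Position 6: '(' -> group #3
Total capturing groups: 3

3


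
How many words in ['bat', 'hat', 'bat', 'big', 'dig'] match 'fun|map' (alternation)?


Alternation 'fun|map' matches either 'fun' or 'map'.
Checking each word:
  'bat' -> no
  'hat' -> no
  'bat' -> no
  'big' -> no
  'dig' -> no
Matches: []
Count: 0

0


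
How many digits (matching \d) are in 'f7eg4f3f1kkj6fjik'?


\d matches any digit 0-9.
Scanning 'f7eg4f3f1kkj6fjik':
  pos 1: '7' -> DIGIT
  pos 4: '4' -> DIGIT
  pos 6: '3' -> DIGIT
  pos 8: '1' -> DIGIT
  pos 12: '6' -> DIGIT
Digits found: ['7', '4', '3', '1', '6']
Total: 5

5


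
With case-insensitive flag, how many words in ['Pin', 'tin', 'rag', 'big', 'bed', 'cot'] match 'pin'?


Case-insensitive matching: compare each word's lowercase form to 'pin'.
  'Pin' -> lower='pin' -> MATCH
  'tin' -> lower='tin' -> no
  'rag' -> lower='rag' -> no
  'big' -> lower='big' -> no
  'bed' -> lower='bed' -> no
  'cot' -> lower='cot' -> no
Matches: ['Pin']
Count: 1

1


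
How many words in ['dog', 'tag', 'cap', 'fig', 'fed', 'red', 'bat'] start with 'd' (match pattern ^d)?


Pattern ^d anchors to start of word. Check which words begin with 'd':
  'dog' -> MATCH (starts with 'd')
  'tag' -> no
  'cap' -> no
  'fig' -> no
  'fed' -> no
  'red' -> no
  'bat' -> no
Matching words: ['dog']
Count: 1

1


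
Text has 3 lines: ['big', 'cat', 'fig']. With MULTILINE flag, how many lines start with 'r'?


With MULTILINE flag, ^ matches the start of each line.
Lines: ['big', 'cat', 'fig']
Checking which lines start with 'r':
  Line 1: 'big' -> no
  Line 2: 'cat' -> no
  Line 3: 'fig' -> no
Matching lines: []
Count: 0

0


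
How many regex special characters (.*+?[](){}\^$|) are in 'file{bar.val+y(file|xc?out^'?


Regex special characters are: . * + ? [ ] ( ) { } \ ^ $ |
Scanning 'file{bar.val+y(file|xc?out^':
  pos 4: '{' -> SPECIAL
  pos 8: '.' -> SPECIAL
  pos 12: '+' -> SPECIAL
  pos 14: '(' -> SPECIAL
  pos 19: '|' -> SPECIAL
  pos 22: '?' -> SPECIAL
  pos 26: '^' -> SPECIAL
Special chars found: ['{', '.', '+', '(', '|', '?', '^']
Total: 7

7


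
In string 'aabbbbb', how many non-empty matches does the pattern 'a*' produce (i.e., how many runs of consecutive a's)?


Pattern 'a*' matches zero or more a's. We want non-empty runs of consecutive a's.
String: 'aabbbbb'
Walking through the string to find runs of a's:
  Run 1: positions 0-1 -> 'aa'
Non-empty runs found: ['aa']
Count: 1

1


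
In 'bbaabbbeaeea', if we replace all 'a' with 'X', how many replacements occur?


re.sub('a', 'X', text) replaces every occurrence of 'a' with 'X'.
Text: 'bbaabbbeaeea'
Scanning for 'a':
  pos 2: 'a' -> replacement #1
  pos 3: 'a' -> replacement #2
  pos 8: 'a' -> replacement #3
  pos 11: 'a' -> replacement #4
Total replacements: 4

4


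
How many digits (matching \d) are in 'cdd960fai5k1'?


\d matches any digit 0-9.
Scanning 'cdd960fai5k1':
  pos 3: '9' -> DIGIT
  pos 4: '6' -> DIGIT
  pos 5: '0' -> DIGIT
  pos 9: '5' -> DIGIT
  pos 11: '1' -> DIGIT
Digits found: ['9', '6', '0', '5', '1']
Total: 5

5


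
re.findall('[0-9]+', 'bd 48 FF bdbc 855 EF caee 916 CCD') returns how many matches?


Pattern '[0-9]+' finds one or more digits.
Text: 'bd 48 FF bdbc 855 EF caee 916 CCD'
Scanning for matches:
  Match 1: '48'
  Match 2: '855'
  Match 3: '916'
Total matches: 3

3


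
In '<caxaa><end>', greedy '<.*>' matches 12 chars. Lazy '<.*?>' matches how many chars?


Greedy '<.*>' tries to match as MUCH as possible.
Lazy '<.*?>' tries to match as LITTLE as possible.

String: '<caxaa><end>'
Greedy '<.*>' starts at first '<' and extends to the LAST '>': '<caxaa><end>' (12 chars)
Lazy '<.*?>' starts at first '<' and stops at the FIRST '>': '<caxaa>' (7 chars)

7


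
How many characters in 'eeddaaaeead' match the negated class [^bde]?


Negated class [^bde] matches any char NOT in {b, d, e}
Scanning 'eeddaaaeead':
  pos 0: 'e' -> no (excluded)
  pos 1: 'e' -> no (excluded)
  pos 2: 'd' -> no (excluded)
  pos 3: 'd' -> no (excluded)
  pos 4: 'a' -> MATCH
  pos 5: 'a' -> MATCH
  pos 6: 'a' -> MATCH
  pos 7: 'e' -> no (excluded)
  pos 8: 'e' -> no (excluded)
  pos 9: 'a' -> MATCH
  pos 10: 'd' -> no (excluded)
Total matches: 4

4


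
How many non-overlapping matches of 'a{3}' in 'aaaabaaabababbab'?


Pattern 'a{3}' matches exactly 3 consecutive a's (greedy, non-overlapping).
String: 'aaaabaaabababbab'
Scanning for runs of a's:
  Run at pos 0: 'aaaa' (length 4) -> 1 match(es)
  Run at pos 5: 'aaa' (length 3) -> 1 match(es)
  Run at pos 9: 'a' (length 1) -> 0 match(es)
  Run at pos 11: 'a' (length 1) -> 0 match(es)
  Run at pos 14: 'a' (length 1) -> 0 match(es)
Matches found: ['aaa', 'aaa']
Total: 2

2


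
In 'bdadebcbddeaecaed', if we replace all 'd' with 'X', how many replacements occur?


re.sub('d', 'X', text) replaces every occurrence of 'd' with 'X'.
Text: 'bdadebcbddeaecaed'
Scanning for 'd':
  pos 1: 'd' -> replacement #1
  pos 3: 'd' -> replacement #2
  pos 8: 'd' -> replacement #3
  pos 9: 'd' -> replacement #4
  pos 16: 'd' -> replacement #5
Total replacements: 5

5


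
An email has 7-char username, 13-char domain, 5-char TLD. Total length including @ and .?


An email address has format: username@domain.tld
Username length: 7
'@' character: 1
Domain length: 13
'.' character: 1
TLD length: 5
Total = 7 + 1 + 13 + 1 + 5 = 27

27


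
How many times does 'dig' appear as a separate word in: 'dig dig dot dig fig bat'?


Scanning each word for exact match 'dig':
  Word 1: 'dig' -> MATCH
  Word 2: 'dig' -> MATCH
  Word 3: 'dot' -> no
  Word 4: 'dig' -> MATCH
  Word 5: 'fig' -> no
  Word 6: 'bat' -> no
Total matches: 3

3


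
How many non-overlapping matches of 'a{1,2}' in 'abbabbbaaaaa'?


Pattern 'a{1,2}' matches between 1 and 2 consecutive a's (greedy).
String: 'abbabbbaaaaa'
Finding runs of a's and applying greedy matching:
  Run at pos 0: 'a' (length 1)
  Run at pos 3: 'a' (length 1)
  Run at pos 7: 'aaaaa' (length 5)
Matches: ['a', 'a', 'aa', 'aa', 'a']
Count: 5

5


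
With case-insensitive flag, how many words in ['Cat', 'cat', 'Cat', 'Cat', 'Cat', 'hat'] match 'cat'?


Case-insensitive matching: compare each word's lowercase form to 'cat'.
  'Cat' -> lower='cat' -> MATCH
  'cat' -> lower='cat' -> MATCH
  'Cat' -> lower='cat' -> MATCH
  'Cat' -> lower='cat' -> MATCH
  'Cat' -> lower='cat' -> MATCH
  'hat' -> lower='hat' -> no
Matches: ['Cat', 'cat', 'Cat', 'Cat', 'Cat']
Count: 5

5


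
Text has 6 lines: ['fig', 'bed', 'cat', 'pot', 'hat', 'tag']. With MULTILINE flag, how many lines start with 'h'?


With MULTILINE flag, ^ matches the start of each line.
Lines: ['fig', 'bed', 'cat', 'pot', 'hat', 'tag']
Checking which lines start with 'h':
  Line 1: 'fig' -> no
  Line 2: 'bed' -> no
  Line 3: 'cat' -> no
  Line 4: 'pot' -> no
  Line 5: 'hat' -> MATCH
  Line 6: 'tag' -> no
Matching lines: ['hat']
Count: 1

1


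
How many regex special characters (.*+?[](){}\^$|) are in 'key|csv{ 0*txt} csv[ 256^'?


Regex special characters are: . * + ? [ ] ( ) { } \ ^ $ |
Scanning 'key|csv{ 0*txt} csv[ 256^':
  pos 3: '|' -> SPECIAL
  pos 7: '{' -> SPECIAL
  pos 10: '*' -> SPECIAL
  pos 14: '}' -> SPECIAL
  pos 19: '[' -> SPECIAL
  pos 24: '^' -> SPECIAL
Special chars found: ['|', '{', '*', '}', '[', '^']
Total: 6

6


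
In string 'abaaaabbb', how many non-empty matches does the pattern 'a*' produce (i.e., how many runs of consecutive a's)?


Pattern 'a*' matches zero or more a's. We want non-empty runs of consecutive a's.
String: 'abaaaabbb'
Walking through the string to find runs of a's:
  Run 1: positions 0-0 -> 'a'
  Run 2: positions 2-5 -> 'aaaa'
Non-empty runs found: ['a', 'aaaa']
Count: 2

2


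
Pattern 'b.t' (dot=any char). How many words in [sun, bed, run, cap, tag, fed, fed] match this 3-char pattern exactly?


Pattern 'b.t' means: starts with 'b', any single char, ends with 't'.
Checking each word (must be exactly 3 chars):
  'sun' (len=3): no
  'bed' (len=3): no
  'run' (len=3): no
  'cap' (len=3): no
  'tag' (len=3): no
  'fed' (len=3): no
  'fed' (len=3): no
Matching words: []
Total: 0

0


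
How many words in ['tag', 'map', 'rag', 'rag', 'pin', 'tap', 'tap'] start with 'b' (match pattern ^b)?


Pattern ^b anchors to start of word. Check which words begin with 'b':
  'tag' -> no
  'map' -> no
  'rag' -> no
  'rag' -> no
  'pin' -> no
  'tap' -> no
  'tap' -> no
Matching words: []
Count: 0

0


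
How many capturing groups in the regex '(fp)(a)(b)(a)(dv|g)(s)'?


To count capturing groups, count each '(' that starts a group.
Pattern: '(fp)(a)(b)(a)(dv|g)(s)'
Walking through the pattern:
  Position 0: '(' -> group #1
  Position 4: '(' -> group #2
  Position 7: '(' -> group #3
  Position 10: '(' -> group #4
  Position 13: '(' -> group #5
  Position 19: '(' -> group #6
Total capturing groups: 6

6


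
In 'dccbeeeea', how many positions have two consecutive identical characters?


Looking for consecutive identical characters in 'dccbeeeea':
  pos 0-1: 'd' vs 'c' -> different
  pos 1-2: 'c' vs 'c' -> MATCH ('cc')
  pos 2-3: 'c' vs 'b' -> different
  pos 3-4: 'b' vs 'e' -> different
  pos 4-5: 'e' vs 'e' -> MATCH ('ee')
  pos 5-6: 'e' vs 'e' -> MATCH ('ee')
  pos 6-7: 'e' vs 'e' -> MATCH ('ee')
  pos 7-8: 'e' vs 'a' -> different
Consecutive identical pairs: ['cc', 'ee', 'ee', 'ee']
Count: 4

4


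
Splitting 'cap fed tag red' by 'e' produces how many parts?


Splitting by 'e' breaks the string at each occurrence of the separator.
Text: 'cap fed tag red'
Parts after split:
  Part 1: 'cap f'
  Part 2: 'd tag r'
  Part 3: 'd'
Total parts: 3

3


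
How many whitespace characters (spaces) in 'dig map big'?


\s matches whitespace characters (spaces, tabs, etc.).
Text: 'dig map big'
This text has 3 words separated by spaces.
Number of spaces = number of words - 1 = 3 - 1 = 2

2


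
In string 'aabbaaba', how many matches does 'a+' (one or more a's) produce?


Pattern 'a+' matches one or more consecutive a's.
String: 'aabbaaba'
Scanning for runs of a:
  Match 1: 'aa' (length 2)
  Match 2: 'aa' (length 2)
  Match 3: 'a' (length 1)
Total matches: 3

3


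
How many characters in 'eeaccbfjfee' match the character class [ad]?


Character class [ad] matches any of: {a, d}
Scanning string 'eeaccbfjfee' character by character:
  pos 0: 'e' -> no
  pos 1: 'e' -> no
  pos 2: 'a' -> MATCH
  pos 3: 'c' -> no
  pos 4: 'c' -> no
  pos 5: 'b' -> no
  pos 6: 'f' -> no
  pos 7: 'j' -> no
  pos 8: 'f' -> no
  pos 9: 'e' -> no
  pos 10: 'e' -> no
Total matches: 1

1


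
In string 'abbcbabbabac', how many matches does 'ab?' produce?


Pattern 'ab?' matches 'a' optionally followed by 'b'.
String: 'abbcbabbabac'
Scanning left to right for 'a' then checking next char:
  Match 1: 'ab' (a followed by b)
  Match 2: 'ab' (a followed by b)
  Match 3: 'ab' (a followed by b)
  Match 4: 'a' (a not followed by b)
Total matches: 4

4


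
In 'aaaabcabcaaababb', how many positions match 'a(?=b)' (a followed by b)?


Lookahead 'a(?=b)' matches 'a' only when followed by 'b'.
String: 'aaaabcabcaaababb'
Checking each position where char is 'a':
  pos 0: 'a' -> no (next='a')
  pos 1: 'a' -> no (next='a')
  pos 2: 'a' -> no (next='a')
  pos 3: 'a' -> MATCH (next='b')
  pos 6: 'a' -> MATCH (next='b')
  pos 9: 'a' -> no (next='a')
  pos 10: 'a' -> no (next='a')
  pos 11: 'a' -> MATCH (next='b')
  pos 13: 'a' -> MATCH (next='b')
Matching positions: [3, 6, 11, 13]
Count: 4

4


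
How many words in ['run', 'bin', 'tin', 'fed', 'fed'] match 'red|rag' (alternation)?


Alternation 'red|rag' matches either 'red' or 'rag'.
Checking each word:
  'run' -> no
  'bin' -> no
  'tin' -> no
  'fed' -> no
  'fed' -> no
Matches: []
Count: 0

0


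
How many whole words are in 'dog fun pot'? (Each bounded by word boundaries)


Word boundaries (\b) mark the start/end of each word.
Text: 'dog fun pot'
Splitting by whitespace:
  Word 1: 'dog'
  Word 2: 'fun'
  Word 3: 'pot'
Total whole words: 3

3
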